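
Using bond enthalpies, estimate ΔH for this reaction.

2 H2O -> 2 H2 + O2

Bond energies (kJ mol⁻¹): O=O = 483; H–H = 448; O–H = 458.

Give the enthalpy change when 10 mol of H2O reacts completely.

ΔH = +2265 kJ

Bonds broken (reactants):
  O–H: 4 × 458 = 1832
  Σ(broken) = 1832 kJ
Bonds formed (products):
  H–H: 2 × 448 = 896
  O=O: 1 × 483 = 483
  Σ(formed) = 1379 kJ
ΔH = Σ(broken) − Σ(formed) = 1832 − 1379 = +453 kJ
For 5× the reaction as written: 5 × (+453) = +2265 kJ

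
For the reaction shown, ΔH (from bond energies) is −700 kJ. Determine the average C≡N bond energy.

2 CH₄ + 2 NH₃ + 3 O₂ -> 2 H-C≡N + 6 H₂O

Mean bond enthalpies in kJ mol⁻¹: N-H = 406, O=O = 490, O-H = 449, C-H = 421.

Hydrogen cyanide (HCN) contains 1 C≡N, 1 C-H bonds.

Let D be the C≡N bond energy.
Σ(broken) = 8×421 + 6×406 + 3×490 = 7274
Σ(formed) = 2×D + 2×421 + 12×449 = 6230 + 2D
ΔH = Σ(broken) − Σ(formed) = (7274) − (6230 + 2D) = +1044 − 2D
Setting this equal to −700 kJ gives 2D = 1744, so D = 872 kJ/mol.

D(C≡N) ≈ 872 kJ/mol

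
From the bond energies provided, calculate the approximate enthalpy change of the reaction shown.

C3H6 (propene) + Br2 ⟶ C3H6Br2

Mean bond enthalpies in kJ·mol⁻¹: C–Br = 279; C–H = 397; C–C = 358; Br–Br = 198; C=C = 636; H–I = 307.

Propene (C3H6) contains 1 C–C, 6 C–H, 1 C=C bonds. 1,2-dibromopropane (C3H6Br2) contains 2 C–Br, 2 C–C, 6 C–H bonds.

ΔH ≈ −82 kJ

Bonds broken (reactants):
  Br–Br: 1 × 198 = 198
  C–C: 1 × 358 = 358
  C–H: 6 × 397 = 2382
  C=C: 1 × 636 = 636
  Σ(broken) = 3574 kJ
Bonds formed (products):
  C–Br: 2 × 279 = 558
  C–C: 2 × 358 = 716
  C–H: 6 × 397 = 2382
  Σ(formed) = 3656 kJ
ΔH = Σ(broken) − Σ(formed) = 3574 − 3656 = −82 kJ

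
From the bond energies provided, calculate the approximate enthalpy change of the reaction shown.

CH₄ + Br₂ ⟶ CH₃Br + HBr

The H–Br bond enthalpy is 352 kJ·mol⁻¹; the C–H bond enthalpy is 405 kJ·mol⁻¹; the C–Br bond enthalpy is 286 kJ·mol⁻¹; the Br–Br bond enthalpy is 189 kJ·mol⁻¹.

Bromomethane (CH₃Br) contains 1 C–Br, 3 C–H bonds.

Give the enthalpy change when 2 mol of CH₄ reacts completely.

ΔH = −88 kJ

Bonds broken (reactants):
  Br–Br: 1 × 189 = 189
  C–H: 4 × 405 = 1620
  Σ(broken) = 1809 kJ
Bonds formed (products):
  C–Br: 1 × 286 = 286
  C–H: 3 × 405 = 1215
  H–Br: 1 × 352 = 352
  Σ(formed) = 1853 kJ
ΔH = Σ(broken) − Σ(formed) = 1809 − 1853 = −44 kJ
For 2× the reaction as written: 2 × (−44) = −88 kJ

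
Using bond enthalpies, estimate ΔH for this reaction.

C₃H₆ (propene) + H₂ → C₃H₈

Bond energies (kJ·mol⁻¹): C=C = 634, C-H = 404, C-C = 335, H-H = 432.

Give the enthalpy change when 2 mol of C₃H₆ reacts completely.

ΔH = −154 kJ

Bonds broken (reactants):
  C-C: 1 × 335 = 335
  C-H: 6 × 404 = 2424
  C=C: 1 × 634 = 634
  H-H: 1 × 432 = 432
  Σ(broken) = 3825 kJ
Bonds formed (products):
  C-C: 2 × 335 = 670
  C-H: 8 × 404 = 3232
  Σ(formed) = 3902 kJ
ΔH = Σ(broken) − Σ(formed) = 3825 − 3902 = −77 kJ
For 2× the reaction as written: 2 × (−77) = −154 kJ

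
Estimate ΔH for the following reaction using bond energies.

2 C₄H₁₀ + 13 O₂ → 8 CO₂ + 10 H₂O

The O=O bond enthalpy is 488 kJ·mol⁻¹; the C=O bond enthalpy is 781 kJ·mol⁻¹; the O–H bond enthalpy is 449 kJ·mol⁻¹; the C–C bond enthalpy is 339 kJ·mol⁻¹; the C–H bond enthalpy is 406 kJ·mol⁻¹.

ΔH ≈ −4978 kJ

Bonds broken (reactants):
  C–C: 6 × 339 = 2034
  C–H: 20 × 406 = 8120
  O=O: 13 × 488 = 6344
  Σ(broken) = 16498 kJ
Bonds formed (products):
  C=O: 16 × 781 = 12496
  O–H: 20 × 449 = 8980
  Σ(formed) = 21476 kJ
ΔH = Σ(broken) − Σ(formed) = 16498 − 21476 = −4978 kJ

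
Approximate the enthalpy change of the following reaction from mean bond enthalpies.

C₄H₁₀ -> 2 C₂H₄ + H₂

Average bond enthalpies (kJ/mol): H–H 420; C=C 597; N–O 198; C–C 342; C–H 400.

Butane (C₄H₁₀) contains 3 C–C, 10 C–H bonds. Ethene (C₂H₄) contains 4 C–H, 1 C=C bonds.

ΔH ≈ +212 kJ

Bonds broken (reactants):
  C–C: 3 × 342 = 1026
  C–H: 10 × 400 = 4000
  Σ(broken) = 5026 kJ
Bonds formed (products):
  C–H: 8 × 400 = 3200
  C=C: 2 × 597 = 1194
  H–H: 1 × 420 = 420
  Σ(formed) = 4814 kJ
ΔH = Σ(broken) − Σ(formed) = 5026 − 4814 = +212 kJ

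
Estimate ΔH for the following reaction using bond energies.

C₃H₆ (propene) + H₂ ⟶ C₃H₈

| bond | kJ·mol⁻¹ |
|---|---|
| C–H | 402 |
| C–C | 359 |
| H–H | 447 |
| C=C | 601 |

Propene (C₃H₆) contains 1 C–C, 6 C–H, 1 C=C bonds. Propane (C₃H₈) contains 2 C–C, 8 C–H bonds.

Bonds broken (reactants):
  C–C: 1 × 359 = 359
  C–H: 6 × 402 = 2412
  C=C: 1 × 601 = 601
  H–H: 1 × 447 = 447
  Σ(broken) = 3819 kJ
Bonds formed (products):
  C–C: 2 × 359 = 718
  C–H: 8 × 402 = 3216
  Σ(formed) = 3934 kJ
ΔH = Σ(broken) − Σ(formed) = 3819 − 3934 = −115 kJ

ΔH ≈ −115 kJ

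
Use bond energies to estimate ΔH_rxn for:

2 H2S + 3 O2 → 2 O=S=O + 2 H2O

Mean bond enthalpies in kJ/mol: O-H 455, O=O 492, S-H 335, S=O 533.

Bonds broken (reactants):
  O=O: 3 × 492 = 1476
  S-H: 4 × 335 = 1340
  Σ(broken) = 2816 kJ
Bonds formed (products):
  O-H: 4 × 455 = 1820
  S=O: 4 × 533 = 2132
  Σ(formed) = 3952 kJ
ΔH = Σ(broken) − Σ(formed) = 2816 − 3952 = −1136 kJ

ΔH ≈ −1136 kJ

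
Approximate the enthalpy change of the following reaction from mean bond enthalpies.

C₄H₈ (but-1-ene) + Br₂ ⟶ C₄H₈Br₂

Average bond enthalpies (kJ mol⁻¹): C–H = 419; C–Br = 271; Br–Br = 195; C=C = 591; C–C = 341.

ΔH ≈ −97 kJ

Bonds broken (reactants):
  Br–Br: 1 × 195 = 195
  C–C: 2 × 341 = 682
  C–H: 8 × 419 = 3352
  C=C: 1 × 591 = 591
  Σ(broken) = 4820 kJ
Bonds formed (products):
  C–Br: 2 × 271 = 542
  C–C: 3 × 341 = 1023
  C–H: 8 × 419 = 3352
  Σ(formed) = 4917 kJ
ΔH = Σ(broken) − Σ(formed) = 4820 − 4917 = −97 kJ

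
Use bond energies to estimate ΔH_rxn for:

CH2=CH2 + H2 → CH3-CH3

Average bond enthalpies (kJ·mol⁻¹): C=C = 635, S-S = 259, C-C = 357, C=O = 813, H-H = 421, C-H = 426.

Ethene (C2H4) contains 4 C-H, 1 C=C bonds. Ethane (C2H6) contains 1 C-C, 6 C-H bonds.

ΔH ≈ −153 kJ

Bonds broken (reactants):
  C-H: 4 × 426 = 1704
  C=C: 1 × 635 = 635
  H-H: 1 × 421 = 421
  Σ(broken) = 2760 kJ
Bonds formed (products):
  C-C: 1 × 357 = 357
  C-H: 6 × 426 = 2556
  Σ(formed) = 2913 kJ
ΔH = Σ(broken) − Σ(formed) = 2760 − 2913 = −153 kJ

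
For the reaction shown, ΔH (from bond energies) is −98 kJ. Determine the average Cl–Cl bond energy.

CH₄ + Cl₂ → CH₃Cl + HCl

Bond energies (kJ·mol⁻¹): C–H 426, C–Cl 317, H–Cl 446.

Let D be the Cl–Cl bond energy.
Σ(broken) = 4×426 + 1×D = 1704 + D
Σ(formed) = 1×317 + 3×426 + 1×446 = 2041
ΔH = Σ(broken) − Σ(formed) = (1704 + D) − (2041) = −337 + D
Setting this equal to −98 kJ gives D = 239 kJ/mol.

D(Cl–Cl) ≈ 239 kJ/mol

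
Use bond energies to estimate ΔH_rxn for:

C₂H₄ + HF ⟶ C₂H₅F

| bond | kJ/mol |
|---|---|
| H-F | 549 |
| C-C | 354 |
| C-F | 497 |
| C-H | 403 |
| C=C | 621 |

ΔH ≈ −84 kJ

Bonds broken (reactants):
  C-H: 4 × 403 = 1612
  C=C: 1 × 621 = 621
  H-F: 1 × 549 = 549
  Σ(broken) = 2782 kJ
Bonds formed (products):
  C-C: 1 × 354 = 354
  C-F: 1 × 497 = 497
  C-H: 5 × 403 = 2015
  Σ(formed) = 2866 kJ
ΔH = Σ(broken) − Σ(formed) = 2782 − 2866 = −84 kJ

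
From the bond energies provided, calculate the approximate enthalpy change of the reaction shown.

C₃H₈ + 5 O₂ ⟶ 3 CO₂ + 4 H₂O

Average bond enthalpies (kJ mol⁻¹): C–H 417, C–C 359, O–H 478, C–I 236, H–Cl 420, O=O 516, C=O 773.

Bonds broken (reactants):
  C–C: 2 × 359 = 718
  C–H: 8 × 417 = 3336
  O=O: 5 × 516 = 2580
  Σ(broken) = 6634 kJ
Bonds formed (products):
  C=O: 6 × 773 = 4638
  O–H: 8 × 478 = 3824
  Σ(formed) = 8462 kJ
ΔH = Σ(broken) − Σ(formed) = 6634 − 8462 = −1828 kJ

ΔH ≈ −1828 kJ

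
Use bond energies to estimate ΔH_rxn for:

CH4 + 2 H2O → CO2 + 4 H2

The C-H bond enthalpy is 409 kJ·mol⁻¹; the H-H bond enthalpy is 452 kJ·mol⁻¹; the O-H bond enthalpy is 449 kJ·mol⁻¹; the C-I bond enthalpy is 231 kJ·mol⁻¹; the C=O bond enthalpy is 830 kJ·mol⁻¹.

Bonds broken (reactants):
  C-H: 4 × 409 = 1636
  O-H: 4 × 449 = 1796
  Σ(broken) = 3432 kJ
Bonds formed (products):
  C=O: 2 × 830 = 1660
  H-H: 4 × 452 = 1808
  Σ(formed) = 3468 kJ
ΔH = Σ(broken) − Σ(formed) = 3432 − 3468 = −36 kJ

ΔH ≈ −36 kJ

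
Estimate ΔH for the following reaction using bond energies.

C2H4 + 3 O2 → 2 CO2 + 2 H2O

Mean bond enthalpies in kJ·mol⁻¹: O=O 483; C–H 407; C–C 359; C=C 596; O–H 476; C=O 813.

Bonds broken (reactants):
  C–H: 4 × 407 = 1628
  C=C: 1 × 596 = 596
  O=O: 3 × 483 = 1449
  Σ(broken) = 3673 kJ
Bonds formed (products):
  C=O: 4 × 813 = 3252
  O–H: 4 × 476 = 1904
  Σ(formed) = 5156 kJ
ΔH = Σ(broken) − Σ(formed) = 3673 − 5156 = −1483 kJ

ΔH ≈ −1483 kJ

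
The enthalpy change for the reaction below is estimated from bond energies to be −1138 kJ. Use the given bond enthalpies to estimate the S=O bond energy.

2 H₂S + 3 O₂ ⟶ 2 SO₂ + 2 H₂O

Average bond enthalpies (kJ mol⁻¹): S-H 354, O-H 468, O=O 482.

D(S=O) ≈ 532 kJ/mol

Let D be the S=O bond energy.
Σ(broken) = 3×482 + 4×354 = 2862
Σ(formed) = 4×468 + 4×D = 1872 + 4D
ΔH = Σ(broken) − Σ(formed) = (2862) − (1872 + 4D) = +990 − 4D
Setting this equal to −1138 kJ gives 4D = 2128, so D = 532 kJ/mol.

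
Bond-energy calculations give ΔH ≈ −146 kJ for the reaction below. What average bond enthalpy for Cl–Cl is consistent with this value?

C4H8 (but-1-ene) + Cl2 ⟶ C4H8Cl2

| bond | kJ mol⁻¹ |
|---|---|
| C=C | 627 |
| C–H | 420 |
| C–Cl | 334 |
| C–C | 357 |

D(Cl–Cl) ≈ 252 kJ/mol

Let D be the Cl–Cl bond energy.
Σ(broken) = 2×357 + 8×420 + 1×627 + 1×D = 4701 + D
Σ(formed) = 3×357 + 2×334 + 8×420 = 5099
ΔH = Σ(broken) − Σ(formed) = (4701 + D) − (5099) = −398 + D
Setting this equal to −146 kJ gives D = 252 kJ/mol.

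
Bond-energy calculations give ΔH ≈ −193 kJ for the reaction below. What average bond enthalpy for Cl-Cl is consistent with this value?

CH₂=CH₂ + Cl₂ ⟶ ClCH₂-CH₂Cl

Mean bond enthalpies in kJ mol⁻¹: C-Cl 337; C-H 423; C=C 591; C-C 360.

D(Cl-Cl) ≈ 250 kJ/mol

Let D be the Cl-Cl bond energy.
Σ(broken) = 4×423 + 1×591 + 1×D = 2283 + D
Σ(formed) = 1×360 + 2×337 + 4×423 = 2726
ΔH = Σ(broken) − Σ(formed) = (2283 + D) − (2726) = −443 + D
Setting this equal to −193 kJ gives D = 250 kJ/mol.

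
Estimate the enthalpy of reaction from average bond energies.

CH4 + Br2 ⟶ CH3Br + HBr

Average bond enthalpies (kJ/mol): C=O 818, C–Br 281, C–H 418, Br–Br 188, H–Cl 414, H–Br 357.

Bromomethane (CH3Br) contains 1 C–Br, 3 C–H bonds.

ΔH ≈ −32 kJ

Bonds broken (reactants):
  Br–Br: 1 × 188 = 188
  C–H: 4 × 418 = 1672
  Σ(broken) = 1860 kJ
Bonds formed (products):
  C–Br: 1 × 281 = 281
  C–H: 3 × 418 = 1254
  H–Br: 1 × 357 = 357
  Σ(formed) = 1892 kJ
ΔH = Σ(broken) − Σ(formed) = 1860 − 1892 = −32 kJ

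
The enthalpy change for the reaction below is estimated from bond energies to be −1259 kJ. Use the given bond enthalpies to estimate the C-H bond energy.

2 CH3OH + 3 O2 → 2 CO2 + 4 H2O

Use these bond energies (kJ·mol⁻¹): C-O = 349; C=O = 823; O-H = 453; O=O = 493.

D(C-H) ≈ 429 kJ/mol

Let D be the C-H bond energy.
Σ(broken) = 6×D + 2×349 + 2×453 + 3×493 = 3083 + 6D
Σ(formed) = 4×823 + 8×453 = 6916
ΔH = Σ(broken) − Σ(formed) = (3083 + 6D) − (6916) = −3833 + 6D
Setting this equal to −1259 kJ gives 6D = 2574, so D = 429 kJ/mol.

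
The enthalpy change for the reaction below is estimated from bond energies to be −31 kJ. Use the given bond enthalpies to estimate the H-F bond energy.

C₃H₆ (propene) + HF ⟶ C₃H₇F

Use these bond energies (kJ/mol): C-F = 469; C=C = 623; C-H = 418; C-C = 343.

D(H-F) ≈ 576 kJ/mol

Let D be the H-F bond energy.
Σ(broken) = 1×343 + 6×418 + 1×623 + 1×D = 3474 + D
Σ(formed) = 2×343 + 1×469 + 7×418 = 4081
ΔH = Σ(broken) − Σ(formed) = (3474 + D) − (4081) = −607 + D
Setting this equal to −31 kJ gives D = 576 kJ/mol.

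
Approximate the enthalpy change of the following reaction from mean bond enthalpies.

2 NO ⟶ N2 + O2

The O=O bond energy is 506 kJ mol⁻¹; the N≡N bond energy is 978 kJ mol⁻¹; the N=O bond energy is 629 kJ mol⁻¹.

ΔH ≈ −226 kJ

Bonds broken (reactants):
  N=O: 2 × 629 = 1258
  Σ(broken) = 1258 kJ
Bonds formed (products):
  N≡N: 1 × 978 = 978
  O=O: 1 × 506 = 506
  Σ(formed) = 1484 kJ
ΔH = Σ(broken) − Σ(formed) = 1258 − 1484 = −226 kJ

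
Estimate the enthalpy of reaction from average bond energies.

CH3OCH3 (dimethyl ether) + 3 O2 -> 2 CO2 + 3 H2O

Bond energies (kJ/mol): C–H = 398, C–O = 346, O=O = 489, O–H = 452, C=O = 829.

ΔH ≈ −1481 kJ

Bonds broken (reactants):
  C–H: 6 × 398 = 2388
  C–O: 2 × 346 = 692
  O=O: 3 × 489 = 1467
  Σ(broken) = 4547 kJ
Bonds formed (products):
  C=O: 4 × 829 = 3316
  O–H: 6 × 452 = 2712
  Σ(formed) = 6028 kJ
ΔH = Σ(broken) − Σ(formed) = 4547 − 6028 = −1481 kJ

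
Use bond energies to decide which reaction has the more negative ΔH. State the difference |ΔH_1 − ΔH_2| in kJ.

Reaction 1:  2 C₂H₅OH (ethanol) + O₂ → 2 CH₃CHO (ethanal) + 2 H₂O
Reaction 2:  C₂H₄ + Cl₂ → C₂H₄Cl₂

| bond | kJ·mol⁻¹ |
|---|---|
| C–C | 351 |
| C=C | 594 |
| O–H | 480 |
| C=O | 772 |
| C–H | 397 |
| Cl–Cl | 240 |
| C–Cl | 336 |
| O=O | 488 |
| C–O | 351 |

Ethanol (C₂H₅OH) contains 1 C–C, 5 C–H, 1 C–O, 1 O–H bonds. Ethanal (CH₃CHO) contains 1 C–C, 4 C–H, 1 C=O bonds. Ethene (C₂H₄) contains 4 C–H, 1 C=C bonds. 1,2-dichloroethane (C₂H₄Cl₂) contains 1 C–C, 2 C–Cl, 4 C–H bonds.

Reaction 1:
  Bonds broken (reactants):
    C–C: 2 × 351 = 702
    C–H: 10 × 397 = 3970
    C–O: 2 × 351 = 702
    O–H: 2 × 480 = 960
    O=O: 1 × 488 = 488
    Σ(broken) = 6822 kJ
  Bonds formed (products):
    C–C: 2 × 351 = 702
    C–H: 8 × 397 = 3176
    C=O: 2 × 772 = 1544
    O–H: 4 × 480 = 1920
    Σ(formed) = 7342 kJ
  ΔH_1 = 6822 − 7342 = −520 kJ
Reaction 2:
  Bonds broken (reactants):
    C–H: 4 × 397 = 1588
    C=C: 1 × 594 = 594
    Cl–Cl: 1 × 240 = 240
    Σ(broken) = 2422 kJ
  Bonds formed (products):
    C–C: 1 × 351 = 351
    C–Cl: 2 × 336 = 672
    C–H: 4 × 397 = 1588
    Σ(formed) = 2611 kJ
  ΔH_2 = 2422 − 2611 = −189 kJ
ΔH_1 − ΔH_2 = −331 kJ, so reaction 1 has the more negative ΔH; |ΔH_1 − ΔH_2| = 331 kJ.

Reaction 1, by 331 kJ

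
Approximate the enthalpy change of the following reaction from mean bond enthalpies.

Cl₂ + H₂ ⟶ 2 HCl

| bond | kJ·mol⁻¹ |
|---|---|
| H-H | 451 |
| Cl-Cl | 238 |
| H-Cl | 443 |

Bonds broken (reactants):
  Cl-Cl: 1 × 238 = 238
  H-H: 1 × 451 = 451
  Σ(broken) = 689 kJ
Bonds formed (products):
  H-Cl: 2 × 443 = 886
  Σ(formed) = 886 kJ
ΔH = Σ(broken) − Σ(formed) = 689 − 886 = −197 kJ

ΔH ≈ −197 kJ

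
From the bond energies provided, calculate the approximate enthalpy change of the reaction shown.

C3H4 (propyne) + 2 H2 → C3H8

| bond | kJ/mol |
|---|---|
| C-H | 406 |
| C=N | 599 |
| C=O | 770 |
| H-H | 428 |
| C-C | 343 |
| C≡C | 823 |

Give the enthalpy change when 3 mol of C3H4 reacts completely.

Bonds broken (reactants):
  C≡C: 1 × 823 = 823
  C-C: 1 × 343 = 343
  C-H: 4 × 406 = 1624
  H-H: 2 × 428 = 856
  Σ(broken) = 3646 kJ
Bonds formed (products):
  C-C: 2 × 343 = 686
  C-H: 8 × 406 = 3248
  Σ(formed) = 3934 kJ
ΔH = Σ(broken) − Σ(formed) = 3646 − 3934 = −288 kJ
For 3× the reaction as written: 3 × (−288) = −864 kJ

ΔH = −864 kJ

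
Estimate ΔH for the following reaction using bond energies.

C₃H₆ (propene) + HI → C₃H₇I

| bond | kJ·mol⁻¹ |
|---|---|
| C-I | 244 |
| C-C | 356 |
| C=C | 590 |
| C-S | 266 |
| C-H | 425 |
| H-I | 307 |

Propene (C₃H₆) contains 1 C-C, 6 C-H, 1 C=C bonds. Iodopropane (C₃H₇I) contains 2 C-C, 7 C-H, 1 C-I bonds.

Bonds broken (reactants):
  C-C: 1 × 356 = 356
  C-H: 6 × 425 = 2550
  C=C: 1 × 590 = 590
  H-I: 1 × 307 = 307
  Σ(broken) = 3803 kJ
Bonds formed (products):
  C-C: 2 × 356 = 712
  C-H: 7 × 425 = 2975
  C-I: 1 × 244 = 244
  Σ(formed) = 3931 kJ
ΔH = Σ(broken) − Σ(formed) = 3803 − 3931 = −128 kJ

ΔH ≈ −128 kJ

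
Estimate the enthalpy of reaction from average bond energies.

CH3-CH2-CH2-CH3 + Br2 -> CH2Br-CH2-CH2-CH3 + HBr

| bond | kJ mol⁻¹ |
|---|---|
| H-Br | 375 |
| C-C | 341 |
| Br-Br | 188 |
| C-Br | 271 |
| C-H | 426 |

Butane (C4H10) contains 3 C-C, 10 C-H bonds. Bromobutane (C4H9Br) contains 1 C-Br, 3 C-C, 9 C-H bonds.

Bonds broken (reactants):
  Br-Br: 1 × 188 = 188
  C-C: 3 × 341 = 1023
  C-H: 10 × 426 = 4260
  Σ(broken) = 5471 kJ
Bonds formed (products):
  C-Br: 1 × 271 = 271
  C-C: 3 × 341 = 1023
  C-H: 9 × 426 = 3834
  H-Br: 1 × 375 = 375
  Σ(formed) = 5503 kJ
ΔH = Σ(broken) − Σ(formed) = 5471 − 5503 = −32 kJ

ΔH ≈ −32 kJ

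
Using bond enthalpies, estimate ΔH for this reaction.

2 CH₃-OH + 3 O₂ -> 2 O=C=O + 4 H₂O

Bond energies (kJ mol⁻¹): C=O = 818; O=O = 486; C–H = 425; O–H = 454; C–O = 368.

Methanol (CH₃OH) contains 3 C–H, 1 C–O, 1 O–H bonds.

ΔH ≈ −1252 kJ

Bonds broken (reactants):
  C–H: 6 × 425 = 2550
  C–O: 2 × 368 = 736
  O–H: 2 × 454 = 908
  O=O: 3 × 486 = 1458
  Σ(broken) = 5652 kJ
Bonds formed (products):
  C=O: 4 × 818 = 3272
  O–H: 8 × 454 = 3632
  Σ(formed) = 6904 kJ
ΔH = Σ(broken) − Σ(formed) = 5652 − 6904 = −1252 kJ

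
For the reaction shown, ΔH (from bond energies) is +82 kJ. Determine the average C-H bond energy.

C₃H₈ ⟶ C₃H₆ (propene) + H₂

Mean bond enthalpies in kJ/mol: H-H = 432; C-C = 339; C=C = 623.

Let D be the C-H bond energy.
Σ(broken) = 2×339 + 8×D = 678 + 8D
Σ(formed) = 1×339 + 6×D + 1×623 + 1×432 = 1394 + 6D
ΔH = Σ(broken) − Σ(formed) = (678 + 8D) − (1394 + 6D) = −716 + 2D
Setting this equal to +82 kJ gives 2D = 798, so D = 399 kJ/mol.

D(C-H) ≈ 399 kJ/mol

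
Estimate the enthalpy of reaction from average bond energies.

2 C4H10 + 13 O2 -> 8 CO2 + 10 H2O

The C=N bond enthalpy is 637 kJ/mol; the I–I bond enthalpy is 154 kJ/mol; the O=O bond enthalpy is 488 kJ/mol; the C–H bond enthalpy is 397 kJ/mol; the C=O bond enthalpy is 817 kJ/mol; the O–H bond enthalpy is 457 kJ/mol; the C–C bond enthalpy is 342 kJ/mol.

ΔH ≈ −5876 kJ

Bonds broken (reactants):
  C–C: 6 × 342 = 2052
  C–H: 20 × 397 = 7940
  O=O: 13 × 488 = 6344
  Σ(broken) = 16336 kJ
Bonds formed (products):
  C=O: 16 × 817 = 13072
  O–H: 20 × 457 = 9140
  Σ(formed) = 22212 kJ
ΔH = Σ(broken) − Σ(formed) = 16336 − 22212 = −5876 kJ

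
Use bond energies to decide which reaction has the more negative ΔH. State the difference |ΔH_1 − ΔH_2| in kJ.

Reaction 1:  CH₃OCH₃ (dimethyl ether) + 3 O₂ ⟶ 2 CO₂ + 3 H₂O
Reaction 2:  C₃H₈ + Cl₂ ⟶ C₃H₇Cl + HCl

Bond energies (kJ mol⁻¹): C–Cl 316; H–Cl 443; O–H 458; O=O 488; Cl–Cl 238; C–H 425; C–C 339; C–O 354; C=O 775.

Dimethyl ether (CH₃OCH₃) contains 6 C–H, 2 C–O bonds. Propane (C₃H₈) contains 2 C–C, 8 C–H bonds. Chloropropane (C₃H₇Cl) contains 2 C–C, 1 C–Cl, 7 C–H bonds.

Reaction 1, by 1030 kJ

Reaction 1:
  Bonds broken (reactants):
    C–H: 6 × 425 = 2550
    C–O: 2 × 354 = 708
    O=O: 3 × 488 = 1464
    Σ(broken) = 4722 kJ
  Bonds formed (products):
    C=O: 4 × 775 = 3100
    O–H: 6 × 458 = 2748
    Σ(formed) = 5848 kJ
  ΔH_1 = 4722 − 5848 = −1126 kJ
Reaction 2:
  Bonds broken (reactants):
    C–C: 2 × 339 = 678
    C–H: 8 × 425 = 3400
    Cl–Cl: 1 × 238 = 238
    Σ(broken) = 4316 kJ
  Bonds formed (products):
    C–C: 2 × 339 = 678
    C–Cl: 1 × 316 = 316
    C–H: 7 × 425 = 2975
    H–Cl: 1 × 443 = 443
    Σ(formed) = 4412 kJ
  ΔH_2 = 4316 − 4412 = −96 kJ
ΔH_1 − ΔH_2 = −1030 kJ, so reaction 1 has the more negative ΔH; |ΔH_1 − ΔH_2| = 1030 kJ.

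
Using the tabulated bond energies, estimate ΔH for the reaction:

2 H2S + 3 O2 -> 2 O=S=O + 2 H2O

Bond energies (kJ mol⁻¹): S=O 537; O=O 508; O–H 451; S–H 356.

Bonds broken (reactants):
  O=O: 3 × 508 = 1524
  S–H: 4 × 356 = 1424
  Σ(broken) = 2948 kJ
Bonds formed (products):
  O–H: 4 × 451 = 1804
  S=O: 4 × 537 = 2148
  Σ(formed) = 3952 kJ
ΔH = Σ(broken) − Σ(formed) = 2948 − 3952 = −1004 kJ

ΔH ≈ −1004 kJ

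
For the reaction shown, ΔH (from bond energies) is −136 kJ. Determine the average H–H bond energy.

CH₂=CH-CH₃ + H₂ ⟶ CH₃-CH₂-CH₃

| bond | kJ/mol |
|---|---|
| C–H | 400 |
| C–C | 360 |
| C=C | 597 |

D(H–H) ≈ 427 kJ/mol

Let D be the H–H bond energy.
Σ(broken) = 1×360 + 6×400 + 1×597 + 1×D = 3357 + D
Σ(formed) = 2×360 + 8×400 = 3920
ΔH = Σ(broken) − Σ(formed) = (3357 + D) − (3920) = −563 + D
Setting this equal to −136 kJ gives D = 427 kJ/mol.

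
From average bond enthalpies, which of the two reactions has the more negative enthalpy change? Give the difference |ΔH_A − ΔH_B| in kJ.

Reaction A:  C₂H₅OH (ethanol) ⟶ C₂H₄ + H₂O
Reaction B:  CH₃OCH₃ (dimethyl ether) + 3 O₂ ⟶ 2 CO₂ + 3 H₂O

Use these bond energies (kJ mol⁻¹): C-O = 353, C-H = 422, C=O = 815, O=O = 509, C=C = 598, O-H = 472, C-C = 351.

Reaction B, by 1383 kJ

Reaction A:
  Bonds broken (reactants):
    C-C: 1 × 351 = 351
    C-H: 5 × 422 = 2110
    C-O: 1 × 353 = 353
    O-H: 1 × 472 = 472
    Σ(broken) = 3286 kJ
  Bonds formed (products):
    C-H: 4 × 422 = 1688
    C=C: 1 × 598 = 598
    O-H: 2 × 472 = 944
    Σ(formed) = 3230 kJ
  ΔH_A = 3286 − 3230 = +56 kJ
Reaction B:
  Bonds broken (reactants):
    C-H: 6 × 422 = 2532
    C-O: 2 × 353 = 706
    O=O: 3 × 509 = 1527
    Σ(broken) = 4765 kJ
  Bonds formed (products):
    C=O: 4 × 815 = 3260
    O-H: 6 × 472 = 2832
    Σ(formed) = 6092 kJ
  ΔH_B = 4765 − 6092 = −1327 kJ
ΔH_A − ΔH_B = +1383 kJ, so reaction B has the more negative ΔH; |ΔH_A − ΔH_B| = 1383 kJ.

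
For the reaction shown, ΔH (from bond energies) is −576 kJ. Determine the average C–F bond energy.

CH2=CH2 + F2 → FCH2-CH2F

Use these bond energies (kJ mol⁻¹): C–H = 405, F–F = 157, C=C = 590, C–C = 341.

Let D be the C–F bond energy.
Σ(broken) = 4×405 + 1×590 + 1×157 = 2367
Σ(formed) = 1×341 + 2×D + 4×405 = 1961 + 2D
ΔH = Σ(broken) − Σ(formed) = (2367) − (1961 + 2D) = +406 − 2D
Setting this equal to −576 kJ gives 2D = 982, so D = 491 kJ/mol.

D(C–F) ≈ 491 kJ/mol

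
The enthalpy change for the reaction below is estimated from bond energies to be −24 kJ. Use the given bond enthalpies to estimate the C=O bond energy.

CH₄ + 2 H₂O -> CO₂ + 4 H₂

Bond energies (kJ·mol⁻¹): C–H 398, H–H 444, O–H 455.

Let D be the C=O bond energy.
Σ(broken) = 4×398 + 4×455 = 3412
Σ(formed) = 2×D + 4×444 = 1776 + 2D
ΔH = Σ(broken) − Σ(formed) = (3412) − (1776 + 2D) = +1636 − 2D
Setting this equal to −24 kJ gives 2D = 1660, so D = 830 kJ/mol.

D(C=O) ≈ 830 kJ/mol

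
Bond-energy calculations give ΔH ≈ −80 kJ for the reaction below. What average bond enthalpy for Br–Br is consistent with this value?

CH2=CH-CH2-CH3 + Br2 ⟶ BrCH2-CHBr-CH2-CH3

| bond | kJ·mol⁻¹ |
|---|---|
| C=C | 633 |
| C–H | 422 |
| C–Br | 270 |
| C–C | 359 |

D(Br–Br) ≈ 186 kJ/mol

Let D be the Br–Br bond energy.
Σ(broken) = 1×D + 2×359 + 8×422 + 1×633 = 4727 + D
Σ(formed) = 2×270 + 3×359 + 8×422 = 4993
ΔH = Σ(broken) − Σ(formed) = (4727 + D) − (4993) = −266 + D
Setting this equal to −80 kJ gives D = 186 kJ/mol.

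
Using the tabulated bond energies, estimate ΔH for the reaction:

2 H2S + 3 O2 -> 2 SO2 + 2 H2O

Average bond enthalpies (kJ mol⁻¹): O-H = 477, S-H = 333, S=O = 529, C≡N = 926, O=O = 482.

Bonds broken (reactants):
  O=O: 3 × 482 = 1446
  S-H: 4 × 333 = 1332
  Σ(broken) = 2778 kJ
Bonds formed (products):
  O-H: 4 × 477 = 1908
  S=O: 4 × 529 = 2116
  Σ(formed) = 4024 kJ
ΔH = Σ(broken) − Σ(formed) = 2778 − 4024 = −1246 kJ

ΔH ≈ −1246 kJ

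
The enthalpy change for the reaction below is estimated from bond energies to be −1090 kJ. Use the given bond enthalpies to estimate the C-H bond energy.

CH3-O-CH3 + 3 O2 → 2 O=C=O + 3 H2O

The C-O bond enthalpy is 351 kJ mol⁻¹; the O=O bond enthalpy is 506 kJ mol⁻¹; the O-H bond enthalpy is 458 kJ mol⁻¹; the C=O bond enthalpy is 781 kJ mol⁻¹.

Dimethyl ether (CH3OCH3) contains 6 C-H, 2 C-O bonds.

D(C-H) ≈ 427 kJ/mol

Let D be the C-H bond energy.
Σ(broken) = 6×D + 2×351 + 3×506 = 2220 + 6D
Σ(formed) = 4×781 + 6×458 = 5872
ΔH = Σ(broken) − Σ(formed) = (2220 + 6D) − (5872) = −3652 + 6D
Setting this equal to −1090 kJ gives 6D = 2562, so D = 427 kJ/mol.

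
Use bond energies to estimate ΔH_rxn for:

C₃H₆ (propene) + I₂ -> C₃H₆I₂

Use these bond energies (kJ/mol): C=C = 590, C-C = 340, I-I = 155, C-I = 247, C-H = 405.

Bonds broken (reactants):
  C-C: 1 × 340 = 340
  C-H: 6 × 405 = 2430
  C=C: 1 × 590 = 590
  I-I: 1 × 155 = 155
  Σ(broken) = 3515 kJ
Bonds formed (products):
  C-C: 2 × 340 = 680
  C-H: 6 × 405 = 2430
  C-I: 2 × 247 = 494
  Σ(formed) = 3604 kJ
ΔH = Σ(broken) − Σ(formed) = 3515 − 3604 = −89 kJ

ΔH ≈ −89 kJ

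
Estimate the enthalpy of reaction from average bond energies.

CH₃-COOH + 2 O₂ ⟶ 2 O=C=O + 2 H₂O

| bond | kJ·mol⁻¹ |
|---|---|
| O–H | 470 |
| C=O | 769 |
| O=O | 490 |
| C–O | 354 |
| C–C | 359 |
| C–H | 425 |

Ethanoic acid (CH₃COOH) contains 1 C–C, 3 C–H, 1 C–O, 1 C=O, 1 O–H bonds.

ΔH ≈ −749 kJ

Bonds broken (reactants):
  C–C: 1 × 359 = 359
  C–H: 3 × 425 = 1275
  C–O: 1 × 354 = 354
  C=O: 1 × 769 = 769
  O–H: 1 × 470 = 470
  O=O: 2 × 490 = 980
  Σ(broken) = 4207 kJ
Bonds formed (products):
  C=O: 4 × 769 = 3076
  O–H: 4 × 470 = 1880
  Σ(formed) = 4956 kJ
ΔH = Σ(broken) − Σ(formed) = 4207 − 4956 = −749 kJ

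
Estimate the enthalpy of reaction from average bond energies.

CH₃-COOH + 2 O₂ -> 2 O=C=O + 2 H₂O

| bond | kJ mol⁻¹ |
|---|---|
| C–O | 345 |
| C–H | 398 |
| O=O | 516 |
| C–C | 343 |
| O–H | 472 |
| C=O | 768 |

ΔH ≈ −806 kJ

Bonds broken (reactants):
  C–C: 1 × 343 = 343
  C–H: 3 × 398 = 1194
  C–O: 1 × 345 = 345
  C=O: 1 × 768 = 768
  O–H: 1 × 472 = 472
  O=O: 2 × 516 = 1032
  Σ(broken) = 4154 kJ
Bonds formed (products):
  C=O: 4 × 768 = 3072
  O–H: 4 × 472 = 1888
  Σ(formed) = 4960 kJ
ΔH = Σ(broken) − Σ(formed) = 4154 − 4960 = −806 kJ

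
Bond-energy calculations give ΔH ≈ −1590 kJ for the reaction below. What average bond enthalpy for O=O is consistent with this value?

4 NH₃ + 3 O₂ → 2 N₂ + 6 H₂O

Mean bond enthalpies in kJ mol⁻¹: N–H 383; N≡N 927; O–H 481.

Let D be the O=O bond energy.
Σ(broken) = 12×383 + 3×D = 4596 + 3D
Σ(formed) = 2×927 + 12×481 = 7626
ΔH = Σ(broken) − Σ(formed) = (4596 + 3D) − (7626) = −3030 + 3D
Setting this equal to −1590 kJ gives 3D = 1440, so D = 480 kJ/mol.

D(O=O) ≈ 480 kJ/mol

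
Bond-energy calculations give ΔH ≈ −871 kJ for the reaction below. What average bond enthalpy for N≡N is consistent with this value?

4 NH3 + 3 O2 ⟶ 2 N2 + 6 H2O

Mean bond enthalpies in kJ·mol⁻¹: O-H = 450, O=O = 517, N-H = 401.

D(N≡N) ≈ 917 kJ/mol

Let D be the N≡N bond energy.
Σ(broken) = 12×401 + 3×517 = 6363
Σ(formed) = 2×D + 12×450 = 5400 + 2D
ΔH = Σ(broken) − Σ(formed) = (6363) − (5400 + 2D) = +963 − 2D
Setting this equal to −871 kJ gives 2D = 1834, so D = 917 kJ/mol.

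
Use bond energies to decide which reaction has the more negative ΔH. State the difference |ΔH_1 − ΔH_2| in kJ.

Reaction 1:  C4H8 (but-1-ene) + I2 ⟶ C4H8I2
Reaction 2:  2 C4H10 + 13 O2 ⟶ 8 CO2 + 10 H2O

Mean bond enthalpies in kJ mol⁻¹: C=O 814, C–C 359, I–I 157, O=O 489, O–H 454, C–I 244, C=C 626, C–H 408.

Reaction 1:
  Bonds broken (reactants):
    C–C: 2 × 359 = 718
    C–H: 8 × 408 = 3264
    C=C: 1 × 626 = 626
    I–I: 1 × 157 = 157
    Σ(broken) = 4765 kJ
  Bonds formed (products):
    C–C: 3 × 359 = 1077
    C–H: 8 × 408 = 3264
    C–I: 2 × 244 = 488
    Σ(formed) = 4829 kJ
  ΔH_1 = 4765 − 4829 = −64 kJ
Reaction 2:
  Bonds broken (reactants):
    C–C: 6 × 359 = 2154
    C–H: 20 × 408 = 8160
    O=O: 13 × 489 = 6357
    Σ(broken) = 16671 kJ
  Bonds formed (products):
    C=O: 16 × 814 = 13024
    O–H: 20 × 454 = 9080
    Σ(formed) = 22104 kJ
  ΔH_2 = 16671 − 22104 = −5433 kJ
ΔH_1 − ΔH_2 = +5369 kJ, so reaction 2 has the more negative ΔH; |ΔH_1 − ΔH_2| = 5369 kJ.

Reaction 2, by 5369 kJ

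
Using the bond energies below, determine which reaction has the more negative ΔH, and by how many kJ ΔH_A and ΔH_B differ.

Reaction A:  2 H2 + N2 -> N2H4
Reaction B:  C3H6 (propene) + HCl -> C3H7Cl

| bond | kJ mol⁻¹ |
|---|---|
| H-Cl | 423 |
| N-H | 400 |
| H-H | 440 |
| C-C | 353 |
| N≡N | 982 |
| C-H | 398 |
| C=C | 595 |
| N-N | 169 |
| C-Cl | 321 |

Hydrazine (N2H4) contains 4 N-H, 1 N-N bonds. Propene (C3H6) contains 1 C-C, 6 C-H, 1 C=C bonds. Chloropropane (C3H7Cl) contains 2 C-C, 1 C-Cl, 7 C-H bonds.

Reaction B, by 147 kJ

Reaction A:
  Bonds broken (reactants):
    H-H: 2 × 440 = 880
    N≡N: 1 × 982 = 982
    Σ(broken) = 1862 kJ
  Bonds formed (products):
    N-H: 4 × 400 = 1600
    N-N: 1 × 169 = 169
    Σ(formed) = 1769 kJ
  ΔH_A = 1862 − 1769 = +93 kJ
Reaction B:
  Bonds broken (reactants):
    C-C: 1 × 353 = 353
    C-H: 6 × 398 = 2388
    C=C: 1 × 595 = 595
    H-Cl: 1 × 423 = 423
    Σ(broken) = 3759 kJ
  Bonds formed (products):
    C-C: 2 × 353 = 706
    C-Cl: 1 × 321 = 321
    C-H: 7 × 398 = 2786
    Σ(formed) = 3813 kJ
  ΔH_B = 3759 − 3813 = −54 kJ
ΔH_A − ΔH_B = +147 kJ, so reaction B has the more negative ΔH; |ΔH_A − ΔH_B| = 147 kJ.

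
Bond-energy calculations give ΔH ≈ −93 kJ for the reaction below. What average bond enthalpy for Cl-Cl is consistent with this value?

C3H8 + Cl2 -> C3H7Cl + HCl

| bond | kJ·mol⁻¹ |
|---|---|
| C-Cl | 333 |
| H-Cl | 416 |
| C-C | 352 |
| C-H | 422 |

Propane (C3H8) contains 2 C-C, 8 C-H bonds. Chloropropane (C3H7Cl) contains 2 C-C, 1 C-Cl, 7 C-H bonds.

D(Cl-Cl) ≈ 234 kJ/mol

Let D be the Cl-Cl bond energy.
Σ(broken) = 2×352 + 8×422 + 1×D = 4080 + D
Σ(formed) = 2×352 + 1×333 + 7×422 + 1×416 = 4407
ΔH = Σ(broken) − Σ(formed) = (4080 + D) − (4407) = −327 + D
Setting this equal to −93 kJ gives D = 234 kJ/mol.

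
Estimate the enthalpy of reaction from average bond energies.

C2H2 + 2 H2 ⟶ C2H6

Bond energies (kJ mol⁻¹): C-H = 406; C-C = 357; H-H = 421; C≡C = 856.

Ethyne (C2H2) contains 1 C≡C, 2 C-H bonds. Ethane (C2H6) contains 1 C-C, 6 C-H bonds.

ΔH ≈ −283 kJ

Bonds broken (reactants):
  C≡C: 1 × 856 = 856
  C-H: 2 × 406 = 812
  H-H: 2 × 421 = 842
  Σ(broken) = 2510 kJ
Bonds formed (products):
  C-C: 1 × 357 = 357
  C-H: 6 × 406 = 2436
  Σ(formed) = 2793 kJ
ΔH = Σ(broken) − Σ(formed) = 2510 − 2793 = −283 kJ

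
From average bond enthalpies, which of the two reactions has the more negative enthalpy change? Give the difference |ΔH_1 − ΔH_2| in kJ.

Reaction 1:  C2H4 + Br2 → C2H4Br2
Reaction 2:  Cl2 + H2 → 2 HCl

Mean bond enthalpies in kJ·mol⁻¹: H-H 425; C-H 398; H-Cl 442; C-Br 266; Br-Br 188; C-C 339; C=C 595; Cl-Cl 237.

Reaction 1:
  Bonds broken (reactants):
    Br-Br: 1 × 188 = 188
    C-H: 4 × 398 = 1592
    C=C: 1 × 595 = 595
    Σ(broken) = 2375 kJ
  Bonds formed (products):
    C-Br: 2 × 266 = 532
    C-C: 1 × 339 = 339
    C-H: 4 × 398 = 1592
    Σ(formed) = 2463 kJ
  ΔH_1 = 2375 − 2463 = −88 kJ
Reaction 2:
  Bonds broken (reactants):
    Cl-Cl: 1 × 237 = 237
    H-H: 1 × 425 = 425
    Σ(broken) = 662 kJ
  Bonds formed (products):
    H-Cl: 2 × 442 = 884
    Σ(formed) = 884 kJ
  ΔH_2 = 662 − 884 = −222 kJ
ΔH_1 − ΔH_2 = +134 kJ, so reaction 2 has the more negative ΔH; |ΔH_1 − ΔH_2| = 134 kJ.

Reaction 2, by 134 kJ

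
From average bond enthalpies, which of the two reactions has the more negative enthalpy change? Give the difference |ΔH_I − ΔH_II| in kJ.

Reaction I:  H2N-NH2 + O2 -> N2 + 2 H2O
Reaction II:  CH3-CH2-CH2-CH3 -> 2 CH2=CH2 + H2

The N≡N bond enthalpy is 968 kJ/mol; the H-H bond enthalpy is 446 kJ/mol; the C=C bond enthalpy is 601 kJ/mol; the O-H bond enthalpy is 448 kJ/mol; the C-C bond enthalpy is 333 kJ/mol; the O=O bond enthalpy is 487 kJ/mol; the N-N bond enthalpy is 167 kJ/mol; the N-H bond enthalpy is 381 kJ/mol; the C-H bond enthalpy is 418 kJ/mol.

Reaction I:
  Bonds broken (reactants):
    N-H: 4 × 381 = 1524
    N-N: 1 × 167 = 167
    O=O: 1 × 487 = 487
    Σ(broken) = 2178 kJ
  Bonds formed (products):
    N≡N: 1 × 968 = 968
    O-H: 4 × 448 = 1792
    Σ(formed) = 2760 kJ
  ΔH_I = 2178 − 2760 = −582 kJ
Reaction II:
  Bonds broken (reactants):
    C-C: 3 × 333 = 999
    C-H: 10 × 418 = 4180
    Σ(broken) = 5179 kJ
  Bonds formed (products):
    C-H: 8 × 418 = 3344
    C=C: 2 × 601 = 1202
    H-H: 1 × 446 = 446
    Σ(formed) = 4992 kJ
  ΔH_II = 5179 − 4992 = +187 kJ
ΔH_I − ΔH_II = −769 kJ, so reaction I has the more negative ΔH; |ΔH_I − ΔH_II| = 769 kJ.

Reaction I, by 769 kJ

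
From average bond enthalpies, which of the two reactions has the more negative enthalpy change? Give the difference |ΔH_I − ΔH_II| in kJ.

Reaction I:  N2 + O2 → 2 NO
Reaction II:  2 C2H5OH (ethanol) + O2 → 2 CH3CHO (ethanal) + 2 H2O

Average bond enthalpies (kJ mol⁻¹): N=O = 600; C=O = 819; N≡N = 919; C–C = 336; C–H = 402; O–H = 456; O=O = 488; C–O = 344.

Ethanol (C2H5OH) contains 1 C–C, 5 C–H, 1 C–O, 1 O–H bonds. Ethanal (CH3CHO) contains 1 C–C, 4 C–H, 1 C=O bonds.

Reaction II, by 777 kJ

Reaction I:
  Bonds broken (reactants):
    N≡N: 1 × 919 = 919
    O=O: 1 × 488 = 488
    Σ(broken) = 1407 kJ
  Bonds formed (products):
    N=O: 2 × 600 = 1200
    Σ(formed) = 1200 kJ
  ΔH_I = 1407 − 1200 = +207 kJ
Reaction II:
  Bonds broken (reactants):
    C–C: 2 × 336 = 672
    C–H: 10 × 402 = 4020
    C–O: 2 × 344 = 688
    O–H: 2 × 456 = 912
    O=O: 1 × 488 = 488
    Σ(broken) = 6780 kJ
  Bonds formed (products):
    C–C: 2 × 336 = 672
    C–H: 8 × 402 = 3216
    C=O: 2 × 819 = 1638
    O–H: 4 × 456 = 1824
    Σ(formed) = 7350 kJ
  ΔH_II = 6780 − 7350 = −570 kJ
ΔH_I − ΔH_II = +777 kJ, so reaction II has the more negative ΔH; |ΔH_I − ΔH_II| = 777 kJ.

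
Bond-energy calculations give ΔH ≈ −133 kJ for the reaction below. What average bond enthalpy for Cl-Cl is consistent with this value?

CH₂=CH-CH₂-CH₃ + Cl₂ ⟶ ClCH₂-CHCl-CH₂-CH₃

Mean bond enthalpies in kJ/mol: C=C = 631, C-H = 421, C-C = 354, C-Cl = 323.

D(Cl-Cl) ≈ 236 kJ/mol

Let D be the Cl-Cl bond energy.
Σ(broken) = 2×354 + 8×421 + 1×631 + 1×D = 4707 + D
Σ(formed) = 3×354 + 2×323 + 8×421 = 5076
ΔH = Σ(broken) − Σ(formed) = (4707 + D) − (5076) = −369 + D
Setting this equal to −133 kJ gives D = 236 kJ/mol.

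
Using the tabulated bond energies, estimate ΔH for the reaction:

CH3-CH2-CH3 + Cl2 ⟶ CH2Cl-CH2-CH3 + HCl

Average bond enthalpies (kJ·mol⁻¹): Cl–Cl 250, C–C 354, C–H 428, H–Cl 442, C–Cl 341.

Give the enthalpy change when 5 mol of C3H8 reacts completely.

Bonds broken (reactants):
  C–C: 2 × 354 = 708
  C–H: 8 × 428 = 3424
  Cl–Cl: 1 × 250 = 250
  Σ(broken) = 4382 kJ
Bonds formed (products):
  C–C: 2 × 354 = 708
  C–Cl: 1 × 341 = 341
  C–H: 7 × 428 = 2996
  H–Cl: 1 × 442 = 442
  Σ(formed) = 4487 kJ
ΔH = Σ(broken) − Σ(formed) = 4382 − 4487 = −105 kJ
For 5× the reaction as written: 5 × (−105) = −525 kJ

ΔH = −525 kJ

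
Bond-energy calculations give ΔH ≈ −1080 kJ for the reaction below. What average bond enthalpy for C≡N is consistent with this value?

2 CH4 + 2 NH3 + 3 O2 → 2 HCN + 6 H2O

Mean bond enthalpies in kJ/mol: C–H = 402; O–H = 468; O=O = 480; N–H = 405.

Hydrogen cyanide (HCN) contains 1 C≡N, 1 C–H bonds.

Let D be the C≡N bond energy.
Σ(broken) = 8×402 + 6×405 + 3×480 = 7086
Σ(formed) = 2×D + 2×402 + 12×468 = 6420 + 2D
ΔH = Σ(broken) − Σ(formed) = (7086) − (6420 + 2D) = +666 − 2D
Setting this equal to −1080 kJ gives 2D = 1746, so D = 873 kJ/mol.

D(C≡N) ≈ 873 kJ/mol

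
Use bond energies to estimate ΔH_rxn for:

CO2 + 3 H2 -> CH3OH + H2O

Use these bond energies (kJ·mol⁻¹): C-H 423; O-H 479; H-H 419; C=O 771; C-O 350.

ΔH ≈ −257 kJ

Bonds broken (reactants):
  C=O: 2 × 771 = 1542
  H-H: 3 × 419 = 1257
  Σ(broken) = 2799 kJ
Bonds formed (products):
  C-H: 3 × 423 = 1269
  C-O: 1 × 350 = 350
  O-H: 3 × 479 = 1437
  Σ(formed) = 3056 kJ
ΔH = Σ(broken) − Σ(formed) = 2799 − 3056 = −257 kJ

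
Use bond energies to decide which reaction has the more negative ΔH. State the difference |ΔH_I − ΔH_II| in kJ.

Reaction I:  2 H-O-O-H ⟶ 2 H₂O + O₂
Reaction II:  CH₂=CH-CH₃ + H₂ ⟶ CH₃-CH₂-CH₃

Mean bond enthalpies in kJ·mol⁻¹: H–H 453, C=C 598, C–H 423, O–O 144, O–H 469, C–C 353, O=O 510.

Reaction I, by 74 kJ

Reaction I:
  Bonds broken (reactants):
    O–H: 4 × 469 = 1876
    O–O: 2 × 144 = 288
    Σ(broken) = 2164 kJ
  Bonds formed (products):
    O–H: 4 × 469 = 1876
    O=O: 1 × 510 = 510
    Σ(formed) = 2386 kJ
  ΔH_I = 2164 − 2386 = −222 kJ
Reaction II:
  Bonds broken (reactants):
    C–C: 1 × 353 = 353
    C–H: 6 × 423 = 2538
    C=C: 1 × 598 = 598
    H–H: 1 × 453 = 453
    Σ(broken) = 3942 kJ
  Bonds formed (products):
    C–C: 2 × 353 = 706
    C–H: 8 × 423 = 3384
    Σ(formed) = 4090 kJ
  ΔH_II = 3942 − 4090 = −148 kJ
ΔH_I − ΔH_II = −74 kJ, so reaction I has the more negative ΔH; |ΔH_I − ΔH_II| = 74 kJ.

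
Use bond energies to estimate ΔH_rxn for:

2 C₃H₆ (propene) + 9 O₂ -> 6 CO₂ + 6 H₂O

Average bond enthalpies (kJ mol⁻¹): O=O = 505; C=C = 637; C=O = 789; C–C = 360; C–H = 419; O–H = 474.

ΔH ≈ −3589 kJ

Bonds broken (reactants):
  C–C: 2 × 360 = 720
  C–H: 12 × 419 = 5028
  C=C: 2 × 637 = 1274
  O=O: 9 × 505 = 4545
  Σ(broken) = 11567 kJ
Bonds formed (products):
  C=O: 12 × 789 = 9468
  O–H: 12 × 474 = 5688
  Σ(formed) = 15156 kJ
ΔH = Σ(broken) − Σ(formed) = 11567 − 15156 = −3589 kJ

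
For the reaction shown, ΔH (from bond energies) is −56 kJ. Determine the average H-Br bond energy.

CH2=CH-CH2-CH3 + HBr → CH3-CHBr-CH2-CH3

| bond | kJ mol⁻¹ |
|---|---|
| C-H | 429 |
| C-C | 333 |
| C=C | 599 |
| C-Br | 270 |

Let D be the H-Br bond energy.
Σ(broken) = 2×333 + 8×429 + 1×599 + 1×D = 4697 + D
Σ(formed) = 1×270 + 3×333 + 9×429 = 5130
ΔH = Σ(broken) − Σ(formed) = (4697 + D) − (5130) = −433 + D
Setting this equal to −56 kJ gives D = 377 kJ/mol.

D(H-Br) ≈ 377 kJ/mol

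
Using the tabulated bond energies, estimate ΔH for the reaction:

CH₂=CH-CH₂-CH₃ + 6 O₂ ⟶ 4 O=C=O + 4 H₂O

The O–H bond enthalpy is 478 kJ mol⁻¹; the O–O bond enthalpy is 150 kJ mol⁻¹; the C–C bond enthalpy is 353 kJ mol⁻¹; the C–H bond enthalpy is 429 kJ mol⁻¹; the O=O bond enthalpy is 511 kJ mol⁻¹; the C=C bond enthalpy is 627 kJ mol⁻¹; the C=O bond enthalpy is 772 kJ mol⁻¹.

Bonds broken (reactants):
  C–C: 2 × 353 = 706
  C–H: 8 × 429 = 3432
  C=C: 1 × 627 = 627
  O=O: 6 × 511 = 3066
  Σ(broken) = 7831 kJ
Bonds formed (products):
  C=O: 8 × 772 = 6176
  O–H: 8 × 478 = 3824
  Σ(formed) = 10000 kJ
ΔH = Σ(broken) − Σ(formed) = 7831 − 10000 = −2169 kJ

ΔH ≈ −2169 kJ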